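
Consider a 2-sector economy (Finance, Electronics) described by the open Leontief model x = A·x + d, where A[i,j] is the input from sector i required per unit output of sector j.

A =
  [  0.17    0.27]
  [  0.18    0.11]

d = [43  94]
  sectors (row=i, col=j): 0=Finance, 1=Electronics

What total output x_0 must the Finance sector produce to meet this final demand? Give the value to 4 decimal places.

Form M = I − A:
  [  0.83   -0.27]
  [ -0.18    0.89]
Leontief inverse L = M⁻¹:
  [  1.2897    0.3912]
  [  0.2608    1.2027]
Total output x = L · d:
  x_0 = 1.2897·43 + 0.3912·94 = 92.2330
  x_1 = 0.2608·43 + 1.2027·94 = 124.2718

92.2330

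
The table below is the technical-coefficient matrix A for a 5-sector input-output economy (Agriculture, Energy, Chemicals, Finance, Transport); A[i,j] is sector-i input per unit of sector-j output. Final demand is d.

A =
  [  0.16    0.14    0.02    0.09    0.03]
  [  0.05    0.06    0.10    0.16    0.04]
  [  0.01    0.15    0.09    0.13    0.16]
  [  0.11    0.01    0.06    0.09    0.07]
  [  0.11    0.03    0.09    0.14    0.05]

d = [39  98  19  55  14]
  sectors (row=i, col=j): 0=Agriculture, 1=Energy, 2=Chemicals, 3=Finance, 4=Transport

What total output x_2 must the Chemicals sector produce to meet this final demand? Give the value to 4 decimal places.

62.6248

Form M = I − A:
  [  0.84   -0.14   -0.02   -0.09   -0.03]
  [ -0.05    0.94   -0.10   -0.16   -0.04]
  [ -0.01   -0.15    0.91   -0.13   -0.16]
  [ -0.11   -0.01   -0.06    0.91   -0.07]
  [ -0.11   -0.03   -0.09   -0.14    0.95]
Leontief inverse L = M⁻¹:
  [  1.2359    0.1991    0.0679    0.1780    0.0720]
  [  0.1117    1.1099    0.1496    0.2419    0.0933]
  [  0.0880    0.2084    1.1623    0.2461    0.2254]
  [  0.1703    0.0566    0.0970    1.1564    0.1093]
  [  0.1801    0.0862    0.1370    0.2220    1.1014]
Total output x = L · d:
  x_0 = 1.2359·39 + 0.1991·98 + 0.0679·19 + 0.1780·55 + 0.0720·14 = 79.7973
  x_1 = 0.1117·39 + 1.1099·98 + 0.1496·19 + 0.2419·55 + 0.0933·14 = 130.5816
  x_2 = 0.0880·39 + 0.2084·98 + 1.1623·19 + 0.2461·55 + 0.2254·14 = 62.6248
  x_3 = 0.1703·39 + 0.0566·98 + 0.0970·19 + 1.1564·55 + 0.1093·14 = 79.1648
  x_4 = 0.1801·39 + 0.0862·98 + 0.1370·19 + 0.2220·55 + 1.1014·14 = 45.6994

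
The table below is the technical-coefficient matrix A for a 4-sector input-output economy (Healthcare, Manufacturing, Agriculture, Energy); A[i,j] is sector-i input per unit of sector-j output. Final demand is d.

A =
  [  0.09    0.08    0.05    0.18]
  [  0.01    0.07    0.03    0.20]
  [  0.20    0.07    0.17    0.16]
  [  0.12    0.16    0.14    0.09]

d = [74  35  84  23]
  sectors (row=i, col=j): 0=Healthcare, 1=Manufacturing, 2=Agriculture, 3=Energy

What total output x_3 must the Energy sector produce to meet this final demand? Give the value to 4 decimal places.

72.5611

Form M = I − A:
  [  0.91   -0.08   -0.05   -0.18]
  [ -0.01    0.93   -0.03   -0.20]
  [ -0.20   -0.07    0.83   -0.16]
  [ -0.12   -0.16   -0.14    0.91]
Leontief inverse L = M⁻¹:
  [  1.1659    0.1591    0.1245    0.2875]
  [  0.0697    1.1364    0.0925    0.2798]
  [  0.3286    0.1821    1.2871    0.3313]
  [  0.2166    0.2488    0.2307    1.2370]
Total output x = L · d:
  x_0 = 1.1659·74 + 0.1591·35 + 0.1245·84 + 0.2875·23 = 108.9153
  x_1 = 0.0697·74 + 1.1364·35 + 0.0925·84 + 0.2798·23 = 59.1334
  x_2 = 0.3286·74 + 0.1821·35 + 1.2871·84 + 0.3313·23 = 146.4243
  x_3 = 0.2166·74 + 0.2488·35 + 0.2307·84 + 1.2370·23 = 72.5611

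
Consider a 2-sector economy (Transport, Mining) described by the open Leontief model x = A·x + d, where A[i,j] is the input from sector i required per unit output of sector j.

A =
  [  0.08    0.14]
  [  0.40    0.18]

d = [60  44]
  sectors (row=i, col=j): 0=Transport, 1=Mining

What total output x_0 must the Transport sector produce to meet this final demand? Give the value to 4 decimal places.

Form M = I − A:
  [  0.92   -0.14]
  [ -0.40    0.82]
Leontief inverse L = M⁻¹:
  [  1.1741    0.2005]
  [  0.5727    1.3173]
Total output x = L · d:
  x_0 = 1.1741·60 + 0.2005·44 = 79.2669
  x_1 = 0.5727·60 + 1.3173·44 = 92.3253

79.2669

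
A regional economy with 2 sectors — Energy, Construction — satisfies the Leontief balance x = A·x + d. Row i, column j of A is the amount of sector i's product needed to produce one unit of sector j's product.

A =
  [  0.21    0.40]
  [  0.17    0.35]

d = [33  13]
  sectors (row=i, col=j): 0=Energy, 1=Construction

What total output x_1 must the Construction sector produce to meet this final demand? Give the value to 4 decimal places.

Form M = I − A:
  [  0.79   -0.40]
  [ -0.17    0.65]
Leontief inverse L = M⁻¹:
  [  1.4590    0.8979]
  [  0.3816    1.7733]
Total output x = L · d:
  x_0 = 1.4590·33 + 0.8979·13 = 59.8204
  x_1 = 0.3816·33 + 1.7733·13 = 35.6453

35.6453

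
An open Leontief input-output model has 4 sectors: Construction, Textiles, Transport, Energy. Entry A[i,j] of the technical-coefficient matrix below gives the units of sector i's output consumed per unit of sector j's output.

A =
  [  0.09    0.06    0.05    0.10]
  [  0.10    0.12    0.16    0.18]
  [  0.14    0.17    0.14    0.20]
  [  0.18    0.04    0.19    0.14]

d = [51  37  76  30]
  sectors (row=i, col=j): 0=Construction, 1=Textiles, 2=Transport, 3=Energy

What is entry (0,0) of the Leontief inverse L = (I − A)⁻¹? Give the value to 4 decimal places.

L[0,0] = 1.1692

Form M = I − A:
  [  0.91   -0.06   -0.05   -0.10]
  [ -0.10    0.88   -0.16   -0.18]
  [ -0.14   -0.17    0.86   -0.20]
  [ -0.18   -0.04   -0.19    0.86]
Leontief inverse L = M⁻¹:
  [  1.1692    0.1137    0.1312    0.1903]
  [  0.2574    1.2332    0.3247    0.3635]
  [  0.3172    0.2964    1.3264    0.4074]
  [  0.3268    0.1466    0.3356    1.3095]
Total output x = L · d:
  x_0 = 1.1692·51 + 0.1137·37 + 0.1312·76 + 0.1903·30 = 79.5130
  x_1 = 0.2574·51 + 1.2332·37 + 0.3247·76 + 0.3635·30 = 94.3375
  x_2 = 0.3172·51 + 0.2964·37 + 1.3264·76 + 0.4074·30 = 140.1692
  x_3 = 0.3268·51 + 0.1466·37 + 0.3356·76 + 1.3095·30 = 86.8814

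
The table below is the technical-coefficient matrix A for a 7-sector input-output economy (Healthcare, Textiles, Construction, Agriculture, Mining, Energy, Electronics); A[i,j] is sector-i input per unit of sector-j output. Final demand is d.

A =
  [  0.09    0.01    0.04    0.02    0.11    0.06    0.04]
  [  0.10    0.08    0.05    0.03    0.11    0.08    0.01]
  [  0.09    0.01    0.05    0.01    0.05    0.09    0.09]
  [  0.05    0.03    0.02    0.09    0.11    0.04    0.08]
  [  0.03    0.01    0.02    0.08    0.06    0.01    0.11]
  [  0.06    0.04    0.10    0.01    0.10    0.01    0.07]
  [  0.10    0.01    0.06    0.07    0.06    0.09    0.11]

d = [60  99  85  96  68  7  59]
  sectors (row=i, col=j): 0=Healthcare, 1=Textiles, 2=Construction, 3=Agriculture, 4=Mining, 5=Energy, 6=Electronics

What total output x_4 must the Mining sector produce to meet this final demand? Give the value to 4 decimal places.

Form M = I − A:
  [  0.91   -0.01   -0.04   -0.02   -0.11   -0.06   -0.04]
  [ -0.10    0.92   -0.05   -0.03   -0.11   -0.08   -0.01]
  [ -0.09   -0.01    0.95   -0.01   -0.05   -0.09   -0.09]
  [ -0.05   -0.03   -0.02    0.91   -0.11   -0.04   -0.08]
  [ -0.03   -0.01   -0.02   -0.08    0.94   -0.01   -0.11]
  [ -0.06   -0.04   -0.10   -0.01   -0.10    0.99   -0.07]
  [ -0.10   -0.01   -0.06   -0.07   -0.06   -0.09    0.89]
Leontief inverse L = M⁻¹:
  [  1.1314    0.0211    0.0680    0.0481    0.1592    0.0881    0.0889]
  [  0.1531    1.0992    0.0856    0.0621    0.1748    0.1160    0.0642]
  [  0.1390    0.0226    1.0847    0.0371    0.1032    0.1243    0.1421]
  [  0.0976    0.0450    0.0503    1.1293    0.1682    0.0740    0.1381]
  [  0.0690    0.0203    0.0437    0.1123    1.1040    0.0398    0.1574]
  [  0.1082    0.0524    0.1293    0.0396    0.1495    1.0469    0.1229]
  [  0.1615    0.0264    0.1017    0.1090    0.1296    0.1340    1.1778]
Total output x = L · d:
  x_0 = 1.1314·60 + 0.0211·99 + 0.0680·85 + 0.0481·96 + 0.1592·68 + 0.0881·7 + 0.0889·59 = 97.0599
  x_1 = 0.1531·60 + 1.0992·99 + 0.0856·85 + 0.0621·96 + 0.1748·68 + 0.1160·7 + 0.0642·59 = 147.7334
  x_2 = 0.1390·60 + 0.0226·99 + 1.0847·85 + 0.0371·96 + 0.1032·68 + 0.1243·7 + 0.1421·59 = 122.6066
  x_3 = 0.0976·60 + 0.0450·99 + 0.0503·85 + 1.1293·96 + 0.1682·68 + 0.0740·7 + 0.1381·59 = 143.0989
  x_4 = 0.0690·60 + 0.0203·99 + 0.0437·85 + 0.1123·96 + 1.1040·68 + 0.0398·7 + 0.1574·59 = 105.2908
  x_5 = 0.1082·60 + 0.0524·99 + 0.1293·85 + 0.0396·96 + 0.1495·68 + 1.0469·7 + 0.1229·59 = 51.2116
  x_6 = 0.1615·60 + 0.0264·99 + 0.1017·85 + 0.1090·96 + 0.1296·68 + 0.1340·7 + 1.1778·59 = 110.6552

105.2908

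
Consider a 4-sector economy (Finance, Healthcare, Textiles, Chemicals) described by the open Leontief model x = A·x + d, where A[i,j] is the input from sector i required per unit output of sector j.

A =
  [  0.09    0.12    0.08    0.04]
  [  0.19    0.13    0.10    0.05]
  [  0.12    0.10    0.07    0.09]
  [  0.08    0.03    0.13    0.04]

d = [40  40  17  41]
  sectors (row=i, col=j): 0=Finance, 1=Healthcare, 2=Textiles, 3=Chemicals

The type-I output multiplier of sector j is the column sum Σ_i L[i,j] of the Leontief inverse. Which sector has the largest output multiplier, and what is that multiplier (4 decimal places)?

Form M = I − A:
  [  0.91   -0.12   -0.08   -0.04]
  [ -0.19    0.87   -0.10   -0.05]
  [ -0.12   -0.10    0.93   -0.09]
  [ -0.08   -0.03   -0.13    0.96]
Leontief inverse L = M⁻¹:
  [  1.1589    0.1770    0.1284    0.0695]
  [  0.2828    1.2108    0.1672    0.0905]
  [  0.1927    0.1602    1.1261    0.1219]
  [  0.1315    0.0743    0.1684    1.0668]
Total output x = L · d:
  x_0 = 1.1589·40 + 0.1770·40 + 0.1284·17 + 0.0695·41 = 58.4721
  x_1 = 0.2828·40 + 1.2108·40 + 0.1672·17 + 0.0905·41 = 66.2958
  x_2 = 0.1927·40 + 0.1602·40 + 1.1261·17 + 0.1219·41 = 38.2594
  x_3 = 0.1315·40 + 0.0743·40 + 0.1684·17 + 1.0668·41 = 54.8337
Output multipliers (column sums of L):
  Finance: 1.7659
  Healthcare: 1.6223
  Textiles: 1.5902
  Chemicals: 1.3488

Finance (1.7659)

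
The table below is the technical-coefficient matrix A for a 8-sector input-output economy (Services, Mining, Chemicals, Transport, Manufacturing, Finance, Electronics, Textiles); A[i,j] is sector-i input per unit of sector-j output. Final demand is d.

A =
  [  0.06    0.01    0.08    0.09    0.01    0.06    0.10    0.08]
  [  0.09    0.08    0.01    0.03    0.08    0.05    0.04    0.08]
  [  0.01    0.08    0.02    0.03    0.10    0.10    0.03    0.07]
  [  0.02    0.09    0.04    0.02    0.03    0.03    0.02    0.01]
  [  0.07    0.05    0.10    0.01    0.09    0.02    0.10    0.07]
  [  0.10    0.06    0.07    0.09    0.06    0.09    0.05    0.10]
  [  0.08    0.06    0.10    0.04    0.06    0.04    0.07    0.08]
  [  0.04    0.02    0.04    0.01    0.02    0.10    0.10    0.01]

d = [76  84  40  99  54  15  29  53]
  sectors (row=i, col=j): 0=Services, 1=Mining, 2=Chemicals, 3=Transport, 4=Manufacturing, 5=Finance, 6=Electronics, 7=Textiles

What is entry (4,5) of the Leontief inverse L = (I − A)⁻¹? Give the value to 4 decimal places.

L[4,5] = 0.0799

Form M = I − A:
  [  0.94   -0.01   -0.08   -0.09   -0.01   -0.06   -0.10   -0.08]
  [ -0.09    0.92   -0.01   -0.03   -0.08   -0.05   -0.04   -0.08]
  [ -0.01   -0.08    0.98   -0.03   -0.10   -0.10   -0.03   -0.07]
  [ -0.02   -0.09   -0.04    0.98   -0.03   -0.03   -0.02   -0.01]
  [ -0.07   -0.05   -0.10   -0.01    0.91   -0.02   -0.10   -0.07]
  [ -0.10   -0.06   -0.07   -0.09   -0.06    0.91   -0.05   -0.10]
  [ -0.08   -0.06   -0.10   -0.04   -0.06   -0.04    0.93   -0.08]
  [ -0.04   -0.02   -0.04   -0.01   -0.02   -0.10   -0.10    0.99]
Leontief inverse L = M⁻¹:
  [  1.1094    0.0598    0.1319    0.1269    0.0571    0.1179    0.1557    0.1336]
  [  0.1441    1.1233    0.0618    0.0657    0.1256    0.1022    0.1007    0.1348]
  [  0.0647    0.1262    1.0695    0.0628    0.1498    0.1515    0.0859    0.1245]
  [  0.0511    0.1192    0.0651    1.0393    0.0606    0.0596    0.0494    0.0432]
  [  0.1260    0.1010    0.1583    0.0467    1.1472    0.0799    0.1659    0.1326]
  [  0.1665    0.1213    0.1354    0.1380    0.1205    1.1628    0.1242    0.1702]
  [  0.1364    0.1130    0.1563    0.0792    0.1160    0.1031    1.1349    0.1423]
  [  0.0840    0.0571    0.0831    0.0424    0.0586    0.1430    0.1428    1.0579]
Total output x = L · d:
  x_0 = 1.1094·76 + 0.0598·84 + 0.1319·40 + 0.1269·99 + 0.0571·54 + 0.1179·15 + 0.1557·29 + 0.1336·53 = 123.6240
  x_1 = 0.1441·76 + 1.1233·84 + 0.0618·40 + 0.0657·99 + 0.1256·54 + 0.1022·15 + 0.1007·29 + 0.1348·53 = 132.6684
  x_2 = 0.0647·76 + 0.1262·84 + 1.0695·40 + 0.0628·99 + 0.1498·54 + 0.1515·15 + 0.0859·29 + 0.1245·53 = 83.9584
  x_3 = 0.0511·76 + 0.1192·84 + 0.0651·40 + 1.0393·99 + 0.0606·54 + 0.0596·15 + 0.0494·29 + 0.0432·53 = 127.2777
  x_4 = 0.1260·76 + 0.1010·84 + 0.1583·40 + 0.0467·99 + 1.1472·54 + 0.0799·15 + 0.1659·29 + 0.1326·53 = 104.0022
  x_5 = 0.1665·76 + 0.1213·84 + 0.1354·40 + 0.1380·99 + 0.1205·54 + 1.1628·15 + 0.1242·29 + 0.1702·53 = 78.4916
  x_6 = 0.1364·76 + 0.1130·84 + 0.1563·40 + 0.0792·99 + 0.1160·54 + 0.1031·15 + 1.1349·29 + 0.1423·53 = 82.2091
  x_7 = 0.0840·76 + 0.0571·84 + 0.0831·40 + 0.0424·99 + 0.0586·54 + 0.1430·15 + 0.1428·29 + 1.0579·53 = 84.2218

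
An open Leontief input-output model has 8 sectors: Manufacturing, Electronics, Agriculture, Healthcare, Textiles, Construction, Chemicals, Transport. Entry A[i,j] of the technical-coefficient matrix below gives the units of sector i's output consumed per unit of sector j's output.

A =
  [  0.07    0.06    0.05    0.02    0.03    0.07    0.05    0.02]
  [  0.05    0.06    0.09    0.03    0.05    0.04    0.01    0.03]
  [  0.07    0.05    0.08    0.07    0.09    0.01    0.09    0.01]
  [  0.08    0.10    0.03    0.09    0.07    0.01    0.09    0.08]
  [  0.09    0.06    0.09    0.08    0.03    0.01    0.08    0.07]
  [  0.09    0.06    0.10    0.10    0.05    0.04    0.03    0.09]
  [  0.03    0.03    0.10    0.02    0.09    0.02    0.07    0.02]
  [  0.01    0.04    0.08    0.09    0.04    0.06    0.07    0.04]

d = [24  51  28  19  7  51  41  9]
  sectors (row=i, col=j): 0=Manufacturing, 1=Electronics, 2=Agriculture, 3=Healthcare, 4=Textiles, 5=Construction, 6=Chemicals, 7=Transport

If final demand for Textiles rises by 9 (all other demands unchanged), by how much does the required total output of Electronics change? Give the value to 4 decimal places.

0.7892

Form M = I − A:
  [  0.93   -0.06   -0.05   -0.02   -0.03   -0.07   -0.05   -0.02]
  [ -0.05    0.94   -0.09   -0.03   -0.05   -0.04   -0.01   -0.03]
  [ -0.07   -0.05    0.92   -0.07   -0.09   -0.01   -0.09   -0.01]
  [ -0.08   -0.10   -0.03    0.91   -0.07   -0.01   -0.09   -0.08]
  [ -0.09   -0.06   -0.09   -0.08    0.97   -0.01   -0.08   -0.07]
  [ -0.09   -0.06   -0.10   -0.10   -0.05    0.96   -0.03   -0.09]
  [ -0.03   -0.03   -0.10   -0.02   -0.09   -0.02    0.93   -0.02]
  [ -0.01   -0.04   -0.08   -0.09   -0.04   -0.06   -0.07    0.96]
Leontief inverse L = M⁻¹:
  [  1.1122    0.0977    0.1024    0.0583    0.0681    0.0924    0.0888    0.0476]
  [  0.0922    1.0981    0.1403    0.0701    0.0877    0.0602    0.0509    0.0566]
  [  0.1236    0.0989    1.1443    0.1176    0.1407    0.0335    0.1463    0.0438]
  [  0.1372    0.1568    0.1039    1.1460    0.1258    0.0416    0.1513    0.1206]
  [  0.1436    0.1122    0.1577    0.1320    1.0846    0.0389    0.1394    0.1048]
  [  0.1525    0.1205    0.1747    0.1635    0.1086    1.0728    0.0962    0.1329]
  [  0.0735    0.0679    0.1552    0.0608    0.1321    0.0380    1.1170    0.0468]
  [  0.0595    0.0869    0.1408    0.1409    0.0895    0.0816    0.1227    1.0756]
Total output x = L · d:
  x_0 = 1.1122·24 + 0.0977·51 + 0.1024·28 + 0.0583·19 + 0.0681·7 + 0.0924·51 + 0.0888·41 + 0.0476·9 = 44.9119
  x_1 = 0.0922·24 + 1.0981·51 + 0.1403·28 + 0.0701·19 + 0.0877·7 + 0.0602·51 + 0.0509·41 + 0.0566·9 = 69.7529
  x_2 = 0.1236·24 + 0.0989·51 + 1.1443·28 + 0.1176·19 + 0.1407·7 + 0.0335·51 + 0.1463·41 + 0.0438·9 = 51.3759
  x_3 = 0.1372·24 + 0.1568·51 + 0.1039·28 + 1.1460·19 + 0.1258·7 + 0.0416·51 + 0.1513·41 + 0.1206·9 = 46.2609
  x_4 = 0.1436·24 + 0.1122·51 + 0.1577·28 + 0.1320·19 + 1.0846·7 + 0.0389·51 + 0.1394·41 + 0.1048·9 = 32.3289
  x_5 = 0.1525·24 + 0.1205·51 + 0.1747·28 + 0.1635·19 + 0.1086·7 + 1.0728·51 + 0.0962·41 + 0.1329·9 = 78.4161
  x_6 = 0.0735·24 + 0.0679·51 + 0.1552·28 + 0.0608·19 + 0.1321·7 + 0.0380·51 + 1.1170·41 + 0.0468·9 = 59.8067
  x_7 = 0.0595·24 + 0.0869·51 + 0.1408·28 + 0.1409·19 + 0.0895·7 + 0.0816·51 + 0.1227·41 + 1.0756·9 = 31.9764
Δx_1 = L[1,4] · Δd_4 = 0.0877 · 9 = 0.7892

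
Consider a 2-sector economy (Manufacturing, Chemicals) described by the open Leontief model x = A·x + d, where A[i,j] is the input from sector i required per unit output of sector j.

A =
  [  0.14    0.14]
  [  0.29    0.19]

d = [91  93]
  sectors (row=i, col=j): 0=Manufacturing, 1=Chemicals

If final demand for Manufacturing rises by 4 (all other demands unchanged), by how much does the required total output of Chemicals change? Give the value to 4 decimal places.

1.7683

Form M = I − A:
  [  0.86   -0.14]
  [ -0.29    0.81]
Leontief inverse L = M⁻¹:
  [  1.2348    0.2134]
  [  0.4421    1.3110]
Total output x = L · d:
  x_0 = 1.2348·91 + 0.2134·93 = 132.2104
  x_1 = 0.4421·91 + 1.3110·93 = 162.1494
Δx_1 = L[1,0] · Δd_0 = 0.4421 · 4 = 1.7683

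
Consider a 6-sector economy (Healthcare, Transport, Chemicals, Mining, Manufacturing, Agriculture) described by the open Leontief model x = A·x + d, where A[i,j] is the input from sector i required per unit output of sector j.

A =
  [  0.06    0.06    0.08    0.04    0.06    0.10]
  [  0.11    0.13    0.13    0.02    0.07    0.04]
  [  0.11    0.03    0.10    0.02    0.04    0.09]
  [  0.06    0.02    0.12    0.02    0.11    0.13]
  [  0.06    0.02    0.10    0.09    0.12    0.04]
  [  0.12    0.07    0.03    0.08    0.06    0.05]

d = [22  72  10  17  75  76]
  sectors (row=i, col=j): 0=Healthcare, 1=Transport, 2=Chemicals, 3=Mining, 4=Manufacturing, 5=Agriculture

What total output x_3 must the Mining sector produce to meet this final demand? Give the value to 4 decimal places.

Form M = I − A:
  [  0.94   -0.06   -0.08   -0.04   -0.06   -0.10]
  [ -0.11    0.87   -0.13   -0.02   -0.07   -0.04]
  [ -0.11   -0.03    0.90   -0.02   -0.04   -0.09]
  [ -0.06   -0.02   -0.12    0.98   -0.11   -0.13]
  [ -0.06   -0.02   -0.10   -0.09    0.88   -0.04]
  [ -0.12   -0.07   -0.03   -0.08   -0.06    0.95]
Leontief inverse L = M⁻¹:
  [  1.1228    0.0986    0.1410    0.0731    0.1102    0.1503]
  [  0.1884    1.1824    0.2130    0.0566    0.1307    0.1030]
  [  0.1698    0.0661    1.1568    0.0512    0.0854    0.1409]
  [  0.1309    0.0587    0.1864    1.0613    0.1674    0.1862]
  [  0.1217    0.0521    0.1694    0.1257    1.1789    0.0979]
  [  0.1798    0.1099    0.0964    0.1123    0.1148    1.1055]
Total output x = L · d:
  x_0 = 1.1228·22 + 0.0986·72 + 0.1410·10 + 0.0731·17 + 0.1102·75 + 0.1503·76 = 54.1450
  x_1 = 0.1884·22 + 1.1824·72 + 0.2130·10 + 0.0566·17 + 0.1307·75 + 0.1030·76 = 109.9987
  x_2 = 0.1698·22 + 0.0661·72 + 1.1568·10 + 0.0512·17 + 0.0854·75 + 0.1409·76 = 38.0427
  x_3 = 0.1309·22 + 0.0587·72 + 0.1864·10 + 1.0613·17 + 0.1674·75 + 0.1862·76 = 53.7193
  x_4 = 0.1217·22 + 0.0521·72 + 0.1694·10 + 0.1257·17 + 1.1789·75 + 0.0979·76 = 106.1165
  x_5 = 0.1798·22 + 0.1099·72 + 0.0964·10 + 0.1123·17 + 0.1148·75 + 1.1055·76 = 107.3717

53.7193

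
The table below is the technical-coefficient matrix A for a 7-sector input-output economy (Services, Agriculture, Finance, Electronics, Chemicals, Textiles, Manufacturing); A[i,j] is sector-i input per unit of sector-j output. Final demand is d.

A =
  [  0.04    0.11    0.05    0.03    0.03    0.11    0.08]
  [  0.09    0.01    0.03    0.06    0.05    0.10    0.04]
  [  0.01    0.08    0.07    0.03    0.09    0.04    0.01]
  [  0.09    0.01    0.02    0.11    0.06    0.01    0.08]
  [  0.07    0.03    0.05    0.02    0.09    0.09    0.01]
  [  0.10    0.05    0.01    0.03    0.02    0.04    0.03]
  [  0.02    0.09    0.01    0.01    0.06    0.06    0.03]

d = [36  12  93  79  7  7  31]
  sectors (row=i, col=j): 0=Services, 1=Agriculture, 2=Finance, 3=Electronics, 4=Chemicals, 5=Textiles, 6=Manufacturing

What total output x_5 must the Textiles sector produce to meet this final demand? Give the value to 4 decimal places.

Form M = I − A:
  [  0.96   -0.11   -0.05   -0.03   -0.03   -0.11   -0.08]
  [ -0.09    0.99   -0.03   -0.06   -0.05   -0.10   -0.04]
  [ -0.01   -0.08    0.93   -0.03   -0.09   -0.04   -0.01]
  [ -0.09   -0.01   -0.02    0.89   -0.06   -0.01   -0.08]
  [ -0.07   -0.03   -0.05   -0.02    0.91   -0.09   -0.01]
  [ -0.10   -0.05   -0.01   -0.03   -0.02    0.96   -0.03]
  [ -0.02   -0.09   -0.01   -0.01   -0.06   -0.06    0.97]
Leontief inverse L = M⁻¹:
  [  1.0846    0.1463    0.0706    0.0567    0.0649    0.1558    0.1064]
  [  0.1278    1.0445    0.0488    0.0835    0.0793    0.1379    0.0661]
  [  0.0430    0.1032    1.0896    0.0507    0.1216    0.0747    0.0268]
  [  0.1252    0.0437    0.0393    1.1370    0.0936    0.0480    0.1088]
  [  0.1059    0.0611    0.0705    0.0399    1.1202    0.1288    0.0308]
  [  0.1278    0.0768    0.0247    0.0480    0.0410    1.0729    0.0515]
  [  0.0504    0.1100    0.0235    0.0266    0.0827    0.0916    1.0457]
Total output x = L · d:
  x_0 = 1.0846·36 + 0.1463·12 + 0.0706·93 + 0.0567·79 + 0.0649·7 + 0.1558·7 + 0.1064·31 = 56.6866
  x_1 = 0.1278·36 + 1.0445·12 + 0.0488·93 + 0.0835·79 + 0.0793·7 + 0.1379·7 + 0.0661·31 = 31.8429
  x_2 = 0.0430·36 + 0.1032·12 + 1.0896·93 + 0.0507·79 + 0.1216·7 + 0.0747·7 + 0.0268·31 = 110.3302
  x_3 = 0.1252·36 + 0.0437·12 + 0.0393·93 + 1.1370·79 + 0.0936·7 + 0.0480·7 + 0.1088·31 = 102.8752
  x_4 = 0.1059·36 + 0.0611·12 + 0.0705·93 + 0.0399·79 + 1.1202·7 + 0.1288·7 + 0.0308·31 = 23.9539
  x_5 = 0.1278·36 + 0.0768·12 + 0.0247·93 + 0.0480·79 + 0.0410·7 + 1.0729·7 + 0.0515·31 = 21.0013
  x_6 = 0.0504·36 + 0.1100·12 + 0.0235·93 + 0.0266·79 + 0.0827·7 + 0.0916·7 + 1.0457·31 = 41.0608

21.0013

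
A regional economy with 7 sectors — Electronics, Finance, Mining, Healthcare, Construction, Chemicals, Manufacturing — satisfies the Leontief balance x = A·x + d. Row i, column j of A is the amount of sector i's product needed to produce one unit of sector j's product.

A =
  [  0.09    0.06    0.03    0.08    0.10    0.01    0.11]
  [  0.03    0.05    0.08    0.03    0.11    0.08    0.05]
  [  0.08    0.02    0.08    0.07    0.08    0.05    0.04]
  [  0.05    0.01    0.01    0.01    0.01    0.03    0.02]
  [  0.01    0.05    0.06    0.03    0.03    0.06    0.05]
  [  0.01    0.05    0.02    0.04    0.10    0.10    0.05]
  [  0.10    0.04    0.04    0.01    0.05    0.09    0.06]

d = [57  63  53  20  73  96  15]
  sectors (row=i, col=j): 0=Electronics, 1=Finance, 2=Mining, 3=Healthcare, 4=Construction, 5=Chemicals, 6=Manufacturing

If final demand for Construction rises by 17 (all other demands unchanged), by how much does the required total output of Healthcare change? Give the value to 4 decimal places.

Form M = I − A:
  [  0.91   -0.06   -0.03   -0.08   -0.10   -0.01   -0.11]
  [ -0.03    0.95   -0.08   -0.03   -0.11   -0.08   -0.05]
  [ -0.08   -0.02    0.92   -0.07   -0.08   -0.05   -0.04]
  [ -0.05   -0.01   -0.01    0.99   -0.01   -0.03   -0.02]
  [ -0.01   -0.05   -0.06   -0.03    0.97   -0.06   -0.05]
  [ -0.01   -0.05   -0.02   -0.04   -0.10    0.90   -0.05]
  [ -0.10   -0.04   -0.04   -0.01   -0.05   -0.09    0.94]
Leontief inverse L = M⁻¹:
  [  1.1323    0.0909    0.0634    0.1069    0.1467    0.0528    0.1529]
  [  0.0610    1.0777    0.1129    0.0561    0.1555    0.1235    0.0853]
  [  0.1150    0.0458    1.1089    0.0970    0.1223    0.0860    0.0762]
  [  0.0630    0.0203    0.0191    1.0201    0.0271    0.0428    0.0347]
  [  0.0328    0.0681    0.0819    0.0471    1.0624    0.0907    0.0733]
  [  0.0324    0.0742    0.0453    0.0591    0.1376    1.1396    0.0789]
  [  0.1335    0.0684    0.0676    0.0369    0.0974    0.1289    1.0988]
Total output x = L · d:
  x_0 = 1.1323·57 + 0.0909·63 + 0.0634·53 + 0.1069·20 + 0.1467·73 + 0.0528·96 + 0.1529·15 = 93.8394
  x_1 = 0.0610·57 + 1.0777·63 + 0.1129·53 + 0.0561·20 + 0.1555·73 + 0.1235·96 + 0.0853·15 = 102.9656
  x_2 = 0.1150·57 + 0.0458·63 + 1.1089·53 + 0.0970·20 + 0.1223·73 + 0.0860·96 + 0.0762·15 = 88.4760
  x_3 = 0.0630·57 + 0.0203·63 + 0.0191·53 + 1.0201·20 + 0.0271·73 + 0.0428·96 + 0.0347·15 = 32.8895
  x_4 = 0.0328·57 + 0.0681·63 + 0.0819·53 + 0.0471·20 + 1.0624·73 + 0.0907·96 + 0.0733·15 = 98.8006
  x_5 = 0.0324·57 + 0.0742·63 + 0.0453·53 + 0.0591·20 + 0.1376·73 + 1.1396·96 + 0.0789·15 = 130.7359
  x_6 = 0.1335·57 + 0.0684·63 + 0.0676·53 + 0.0369·20 + 0.0974·73 + 0.1289·96 + 1.0988·15 = 52.2093
Δx_3 = L[3,4] · Δd_4 = 0.0271 · 17 = 0.4605

0.4605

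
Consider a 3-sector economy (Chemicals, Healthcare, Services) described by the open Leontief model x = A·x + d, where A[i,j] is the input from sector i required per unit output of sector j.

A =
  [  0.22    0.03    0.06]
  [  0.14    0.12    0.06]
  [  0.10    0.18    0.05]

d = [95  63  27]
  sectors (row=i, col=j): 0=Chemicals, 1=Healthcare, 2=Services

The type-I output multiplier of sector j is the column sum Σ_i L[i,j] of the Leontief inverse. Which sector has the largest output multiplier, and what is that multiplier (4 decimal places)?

Form M = I − A:
  [  0.78   -0.03   -0.06]
  [ -0.14    0.88   -0.06]
  [ -0.10   -0.18    0.95]
Leontief inverse L = M⁻¹:
  [  1.3043    0.0621    0.0863]
  [  0.2197    1.1617    0.0872]
  [  0.1789    0.2266    1.0782]
Total output x = L · d:
  x_0 = 1.3043·95 + 0.0621·63 + 0.0863·27 = 130.1484
  x_1 = 0.2197·95 + 1.1617·63 + 0.0872·27 = 96.4137
  x_2 = 0.1789·95 + 0.2266·63 + 1.0782·27 = 60.3888
Output multipliers (column sums of L):
  Chemicals: 1.7029
  Healthcare: 1.4505
  Services: 1.2518

Chemicals (1.7029)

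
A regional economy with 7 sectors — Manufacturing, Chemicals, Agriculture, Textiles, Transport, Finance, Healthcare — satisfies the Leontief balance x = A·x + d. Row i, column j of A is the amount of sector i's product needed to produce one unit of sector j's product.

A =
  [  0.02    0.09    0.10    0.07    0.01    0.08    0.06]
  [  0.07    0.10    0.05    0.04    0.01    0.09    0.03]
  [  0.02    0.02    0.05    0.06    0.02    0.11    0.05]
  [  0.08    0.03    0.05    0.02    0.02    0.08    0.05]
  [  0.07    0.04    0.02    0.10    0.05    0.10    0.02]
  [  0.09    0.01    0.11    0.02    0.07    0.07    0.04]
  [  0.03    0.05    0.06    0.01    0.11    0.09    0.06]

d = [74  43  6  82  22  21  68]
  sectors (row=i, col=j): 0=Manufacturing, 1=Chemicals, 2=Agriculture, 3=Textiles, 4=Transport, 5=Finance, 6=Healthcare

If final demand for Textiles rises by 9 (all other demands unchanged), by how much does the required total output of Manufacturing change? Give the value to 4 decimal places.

0.8748

Form M = I − A:
  [  0.98   -0.09   -0.10   -0.07   -0.01   -0.08   -0.06]
  [ -0.07    0.90   -0.05   -0.04   -0.01   -0.09   -0.03]
  [ -0.02   -0.02    0.95   -0.06   -0.02   -0.11   -0.05]
  [ -0.08   -0.03   -0.05    0.98   -0.02   -0.08   -0.05]
  [ -0.07   -0.04   -0.02   -0.10    0.95   -0.10   -0.02]
  [ -0.09   -0.01   -0.11   -0.02   -0.07    0.93   -0.04]
  [ -0.03   -0.05   -0.06   -0.01   -0.11   -0.09    0.94]
Leontief inverse L = M⁻¹:
  [  1.0585    0.1207    0.1458    0.0972    0.0385    0.1413    0.0912]
  [  0.1058    1.1324    0.0954    0.0666    0.0339    0.1450    0.0584]
  [  0.0515    0.0399    1.0881    0.0805    0.0457    0.1560    0.0743]
  [  0.1080    0.0551    0.0896    1.0437    0.0436    0.1270    0.0753]
  [  0.1093    0.0689    0.0656    0.1281    1.0757    0.1553    0.0490]
  [  0.1232    0.0383    0.1551    0.0536    0.0975    1.1298    0.0703]
  [  0.0684    0.0790    0.1027    0.0430    0.1416    0.1499    1.0879]
Total output x = L · d:
  x_0 = 1.0585·74 + 0.1207·43 + 0.1458·6 + 0.0972·82 + 0.0385·22 + 0.1413·21 + 0.0912·68 = 102.3734
  x_1 = 0.1058·74 + 1.1324·43 + 0.0954·6 + 0.0666·82 + 0.0339·22 + 0.1450·21 + 0.0584·68 = 70.3210
  x_2 = 0.0515·74 + 0.0399·43 + 1.0881·6 + 0.0805·82 + 0.0457·22 + 0.1560·21 + 0.0743·68 = 27.9948
  x_3 = 0.1080·74 + 0.0551·43 + 0.0896·6 + 1.0437·82 + 0.0436·22 + 0.1270·21 + 0.0753·68 = 105.2290
  x_4 = 0.1093·74 + 0.0689·43 + 0.0656·6 + 0.1281·82 + 1.0757·22 + 0.1553·21 + 0.0490·68 = 52.2027
  x_5 = 0.1232·74 + 0.0383·43 + 0.1551·6 + 0.0536·82 + 0.0975·22 + 1.1298·21 + 0.0703·68 = 46.7404
  x_6 = 0.0684·74 + 0.0790·43 + 0.1027·6 + 0.0430·82 + 0.1416·22 + 0.1499·21 + 1.0879·68 = 92.8385
Δx_0 = L[0,3] · Δd_3 = 0.0972 · 9 = 0.8748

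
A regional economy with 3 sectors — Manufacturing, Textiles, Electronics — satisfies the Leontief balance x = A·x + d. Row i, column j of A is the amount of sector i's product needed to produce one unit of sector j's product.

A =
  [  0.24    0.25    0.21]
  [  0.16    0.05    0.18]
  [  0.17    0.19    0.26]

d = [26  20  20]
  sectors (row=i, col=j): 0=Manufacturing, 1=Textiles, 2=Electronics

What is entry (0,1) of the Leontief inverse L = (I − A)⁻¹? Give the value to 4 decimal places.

L[0,1] = 0.5221

Form M = I − A:
  [  0.76   -0.25   -0.21]
  [ -0.16    0.95   -0.18]
  [ -0.17   -0.19    0.74]
Leontief inverse L = M⁻¹:
  [  1.5527    0.5221    0.5676]
  [  0.3459    1.2228    0.3956]
  [  0.4455    0.4339    1.5833]
Total output x = L · d:
  x_0 = 1.5527·26 + 0.5221·20 + 0.5676·20 = 62.1648
  x_1 = 0.3459·26 + 1.2228·20 + 0.3956·20 = 41.3615
  x_2 = 0.4455·26 + 0.4339·20 + 1.5833·20 = 51.9280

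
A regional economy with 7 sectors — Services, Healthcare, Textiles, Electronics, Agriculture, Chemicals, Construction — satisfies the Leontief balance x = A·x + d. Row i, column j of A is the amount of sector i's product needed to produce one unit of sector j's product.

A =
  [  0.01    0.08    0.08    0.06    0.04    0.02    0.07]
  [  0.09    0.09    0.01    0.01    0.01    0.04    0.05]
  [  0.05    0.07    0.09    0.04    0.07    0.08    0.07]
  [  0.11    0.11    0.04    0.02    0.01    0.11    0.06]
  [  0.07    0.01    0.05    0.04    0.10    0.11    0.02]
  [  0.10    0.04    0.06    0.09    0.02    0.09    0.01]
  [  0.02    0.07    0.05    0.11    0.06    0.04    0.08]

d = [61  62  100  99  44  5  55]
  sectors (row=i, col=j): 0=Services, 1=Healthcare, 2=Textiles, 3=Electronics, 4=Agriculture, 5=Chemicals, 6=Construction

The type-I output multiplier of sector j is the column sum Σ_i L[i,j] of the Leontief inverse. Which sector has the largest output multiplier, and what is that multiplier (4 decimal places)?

Form M = I − A:
  [  0.99   -0.08   -0.08   -0.06   -0.04   -0.02   -0.07]
  [ -0.09    0.91   -0.01   -0.01   -0.01   -0.04   -0.05]
  [ -0.05   -0.07    0.91   -0.04   -0.07   -0.08   -0.07]
  [ -0.11   -0.11   -0.04    0.98   -0.01   -0.11   -0.06]
  [ -0.07   -0.01   -0.05   -0.04    0.90   -0.11   -0.02]
  [ -0.10   -0.04   -0.06   -0.09   -0.02    0.91   -0.01]
  [ -0.02   -0.07   -0.05   -0.11   -0.06   -0.04    0.92]
Leontief inverse L = M⁻¹:
  [  1.0498    0.1231    0.1109    0.0900    0.0659    0.0616    0.1030]
  [  0.1182    1.1254    0.0344    0.0359    0.0274    0.0661    0.0764]
  [  0.1007    0.1215    1.1334    0.0826    0.1052    0.1347    0.1096]
  [  0.1571    0.1631    0.0799    1.0617    0.0368    0.1548    0.0986]
  [  0.1149    0.0497    0.0896    0.0777    1.1315    0.1609    0.0497]
  [  0.1460    0.0896    0.0993    0.1252    0.0449    1.1373    0.0450]
  [  0.0699    0.1215    0.0863    0.1466    0.0894    0.0921    1.1180]
Total output x = L · d:
  x_0 = 1.0498·61 + 0.1231·62 + 0.1109·100 + 0.0900·99 + 0.0659·44 + 0.0616·5 + 0.1030·55 = 100.5420
  x_1 = 0.1182·61 + 1.1254·62 + 0.0344·100 + 0.0359·99 + 0.0274·44 + 0.0661·5 + 0.0764·55 = 89.7138
  x_2 = 0.1007·61 + 0.1215·62 + 1.1334·100 + 0.0826·99 + 0.1052·44 + 0.1347·5 + 0.1096·55 = 146.5372
  x_3 = 0.1571·61 + 0.1631·62 + 0.0799·100 + 1.0617·99 + 0.0368·44 + 0.1548·5 + 0.0986·55 = 140.6142
  x_4 = 0.1149·61 + 0.0497·62 + 0.0896·100 + 0.0777·99 + 1.1315·44 + 0.1609·5 + 0.0497·55 = 80.0719
  x_5 = 0.1460·61 + 0.0896·62 + 0.0993·100 + 0.1252·99 + 0.0449·44 + 1.1373·5 + 0.0450·55 = 46.9231
  x_6 = 0.0699·61 + 0.1215·62 + 0.0863·100 + 0.1466·99 + 0.0894·44 + 0.0921·5 + 1.1180·55 = 100.8331
Output multipliers (column sums of L):
  Services: 1.7567
  Healthcare: 1.7939
  Textiles: 1.6338
  Electronics: 1.6199
  Agriculture: 1.5011
  Chemicals: 1.8076
  Construction: 1.6004

Chemicals (1.8076)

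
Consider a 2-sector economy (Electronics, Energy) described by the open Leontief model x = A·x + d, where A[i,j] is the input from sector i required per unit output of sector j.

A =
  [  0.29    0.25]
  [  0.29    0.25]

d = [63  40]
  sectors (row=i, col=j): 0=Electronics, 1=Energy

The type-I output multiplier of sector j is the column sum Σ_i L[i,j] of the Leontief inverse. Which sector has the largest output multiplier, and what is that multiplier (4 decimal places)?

Form M = I − A:
  [  0.71   -0.25]
  [ -0.29    0.75]
Leontief inverse L = M⁻¹:
  [  1.6304    0.5435]
  [  0.6304    1.5435]
Total output x = L · d:
  x_0 = 1.6304·63 + 0.5435·40 = 124.4565
  x_1 = 0.6304·63 + 1.5435·40 = 101.4565
Output multipliers (column sums of L):
  Electronics: 2.2609
  Energy: 2.0870

Electronics (2.2609)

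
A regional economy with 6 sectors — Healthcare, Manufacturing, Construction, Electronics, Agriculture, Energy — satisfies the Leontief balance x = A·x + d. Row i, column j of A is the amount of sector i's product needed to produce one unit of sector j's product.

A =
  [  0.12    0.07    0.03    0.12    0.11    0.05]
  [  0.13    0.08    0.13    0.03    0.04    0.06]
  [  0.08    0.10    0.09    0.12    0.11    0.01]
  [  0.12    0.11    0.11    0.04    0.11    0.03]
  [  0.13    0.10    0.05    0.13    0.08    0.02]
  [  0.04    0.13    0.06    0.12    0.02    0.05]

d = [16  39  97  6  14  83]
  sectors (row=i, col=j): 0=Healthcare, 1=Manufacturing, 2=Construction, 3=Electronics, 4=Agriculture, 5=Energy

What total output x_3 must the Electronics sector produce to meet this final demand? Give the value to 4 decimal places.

45.3204

Form M = I − A:
  [  0.88   -0.07   -0.03   -0.12   -0.11   -0.05]
  [ -0.13    0.92   -0.13   -0.03   -0.04   -0.06]
  [ -0.08   -0.10    0.91   -0.12   -0.11   -0.01]
  [ -0.12   -0.11   -0.11    0.96   -0.11   -0.03]
  [ -0.13   -0.10   -0.05   -0.13    0.92   -0.02]
  [ -0.04   -0.13   -0.06   -0.12   -0.02    0.95]
Leontief inverse L = M⁻¹:
  [  1.2313    0.1636    0.1056    0.2093    0.1939    0.0869]
  [  0.2284    1.1664    0.2011    0.1179    0.1182    0.0940]
  [  0.1954    0.1954    1.1725    0.2096    0.1981    0.0458]
  [  0.2347    0.2052    0.1897    1.1362    0.1970    0.0673]
  [  0.2454    0.1941    0.1302    0.2184    1.1677    0.0580]
  [  0.1302    0.2089    0.1327    0.1863    0.0863    1.0818]
Total output x = L · d:
  x_0 = 1.2313·16 + 0.1636·39 + 0.1056·97 + 0.2093·6 + 0.1939·14 + 0.0869·83 = 47.5131
  x_1 = 0.2284·16 + 1.1664·39 + 0.2011·97 + 0.1179·6 + 0.1182·14 + 0.0940·83 = 78.8186
  x_2 = 0.1954·16 + 0.1954·39 + 1.1725·97 + 0.2096·6 + 0.1981·14 + 0.0458·83 = 132.3069
  x_3 = 0.2347·16 + 0.2052·39 + 0.1897·97 + 1.1362·6 + 0.1970·14 + 0.0673·83 = 45.3204
  x_4 = 0.2454·16 + 0.1941·39 + 0.1302·97 + 0.2184·6 + 1.1677·14 + 0.0580·83 = 46.5977
  x_5 = 0.1302·16 + 0.2089·39 + 0.1327·97 + 0.1863·6 + 0.0863·14 + 1.0818·83 = 115.2166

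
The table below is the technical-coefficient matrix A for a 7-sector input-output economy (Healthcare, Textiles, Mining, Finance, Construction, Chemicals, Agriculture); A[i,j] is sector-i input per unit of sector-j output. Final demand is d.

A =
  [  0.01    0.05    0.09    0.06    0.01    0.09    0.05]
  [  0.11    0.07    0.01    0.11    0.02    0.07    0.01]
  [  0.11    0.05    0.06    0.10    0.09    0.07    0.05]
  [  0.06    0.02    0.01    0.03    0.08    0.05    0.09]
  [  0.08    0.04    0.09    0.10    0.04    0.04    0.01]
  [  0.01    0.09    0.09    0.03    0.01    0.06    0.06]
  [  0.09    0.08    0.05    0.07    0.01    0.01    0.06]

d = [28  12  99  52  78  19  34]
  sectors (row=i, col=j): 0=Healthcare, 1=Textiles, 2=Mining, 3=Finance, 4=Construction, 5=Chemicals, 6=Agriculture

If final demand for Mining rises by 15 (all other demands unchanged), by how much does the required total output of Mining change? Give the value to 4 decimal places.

Form M = I − A:
  [  0.99   -0.05   -0.09   -0.06   -0.01   -0.09   -0.05]
  [ -0.11    0.93   -0.01   -0.11   -0.02   -0.07   -0.01]
  [ -0.11   -0.05    0.94   -0.10   -0.09   -0.07   -0.05]
  [ -0.06   -0.02   -0.01    0.97   -0.08   -0.05   -0.09]
  [ -0.08   -0.04   -0.09   -0.10    0.96   -0.04   -0.01]
  [ -0.01   -0.09   -0.09   -0.03   -0.01    0.94   -0.06]
  [ -0.09   -0.08   -0.05   -0.07   -0.01   -0.01    0.94]
Leontief inverse L = M⁻¹:
  [  1.0507    0.0857    0.1221    0.1006    0.0347    0.1238    0.0812]
  [  0.1453    1.1049    0.0442    0.1498    0.0428    0.1097    0.0436]
  [  0.1634    0.0968    1.1105    0.1587    0.1233    0.1202    0.0930]
  [  0.0946    0.0522    0.0440    1.0681    0.0972    0.0784    0.1162]
  [  0.1224    0.0741    0.1265    0.1450    1.0697    0.0804    0.0444]
  [  0.0534    0.1257    0.1197    0.0734    0.0328    1.0935    0.0877]
  [  0.1306    0.1134    0.0804    0.1127    0.0325    0.0459    1.0903]
Total output x = L · d:
  x_0 = 1.0507·28 + 0.0857·12 + 0.1221·99 + 0.1006·52 + 0.0347·78 + 0.1238·19 + 0.0812·34 = 55.5792
  x_1 = 0.1453·28 + 1.1049·12 + 0.0442·99 + 0.1498·52 + 0.0428·78 + 0.1097·19 + 0.0436·34 = 36.3922
  x_2 = 0.1634·28 + 0.0968·12 + 1.1105·99 + 0.1587·52 + 0.1233·78 + 0.1202·19 + 0.0930·34 = 138.9841
  x_3 = 0.0946·28 + 0.0522·12 + 0.0440·99 + 1.0681·52 + 0.0972·78 + 0.0784·19 + 0.1162·34 = 76.1947
  x_4 = 0.1224·28 + 0.0741·12 + 0.1265·99 + 0.1450·52 + 1.0697·78 + 0.0804·19 + 0.0444·34 = 110.8572
  x_5 = 0.0534·28 + 0.1257·12 + 0.1197·99 + 0.0734·52 + 0.0328·78 + 1.0935·19 + 0.0877·34 = 44.9924
  x_6 = 0.1306·28 + 0.1134·12 + 0.0804·99 + 0.1127·52 + 0.0325·78 + 0.0459·19 + 1.0903·34 = 59.3137
Δx_2 = L[2,2] · Δd_2 = 1.1105 · 15 = 16.6568

16.6568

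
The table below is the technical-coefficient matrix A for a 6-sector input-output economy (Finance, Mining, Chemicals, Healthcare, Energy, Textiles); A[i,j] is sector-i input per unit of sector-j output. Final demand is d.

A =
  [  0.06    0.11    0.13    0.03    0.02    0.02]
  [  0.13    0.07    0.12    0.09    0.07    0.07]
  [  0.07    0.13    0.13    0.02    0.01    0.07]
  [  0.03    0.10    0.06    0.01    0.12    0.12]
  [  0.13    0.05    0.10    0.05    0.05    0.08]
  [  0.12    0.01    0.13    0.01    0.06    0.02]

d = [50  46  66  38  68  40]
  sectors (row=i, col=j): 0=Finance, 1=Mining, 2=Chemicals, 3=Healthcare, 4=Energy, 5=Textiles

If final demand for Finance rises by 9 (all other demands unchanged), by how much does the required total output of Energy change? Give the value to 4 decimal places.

1.7942

Form M = I − A:
  [  0.94   -0.11   -0.13   -0.03   -0.02   -0.02]
  [ -0.13    0.93   -0.12   -0.09   -0.07   -0.07]
  [ -0.07   -0.13    0.87   -0.02   -0.01   -0.07]
  [ -0.03   -0.10   -0.06    0.99   -0.12   -0.12]
  [ -0.13   -0.05   -0.10   -0.05    0.95   -0.08]
  [ -0.12   -0.01   -0.13   -0.01   -0.06    0.98]
Leontief inverse L = M⁻¹:
  [  1.1195    0.1711    0.2096    0.0568    0.0494    0.0610]
  [  0.2131    1.1537    0.2318    0.1232    0.1156    0.1278]
  [  0.1405    0.1966    1.2231    0.0502    0.0439    0.1140]
  [  0.1089    0.1562    0.1522    1.0403    0.1572    0.1645]
  [  0.1994    0.1188    0.1948    0.0768    1.0852    0.1245]
  [  0.1712    0.0677    0.2038    0.0302    0.0811    1.0536]
Total output x = L · d:
  x_0 = 1.1195·50 + 0.1711·46 + 0.2096·66 + 0.0568·38 + 0.0494·68 + 0.0610·40 = 85.6465
  x_1 = 0.2131·50 + 1.1537·46 + 0.2318·66 + 0.1232·38 + 0.1156·68 + 0.1278·40 = 96.6761
  x_2 = 0.1405·50 + 0.1966·46 + 1.2231·66 + 0.0502·38 + 0.0439·68 + 0.1140·40 = 106.2383
  x_3 = 0.1089·50 + 0.1562·46 + 0.1522·66 + 1.0403·38 + 0.1572·68 + 0.1645·40 = 79.4748
  x_4 = 0.1994·50 + 0.1188·46 + 0.1948·66 + 0.0768·38 + 1.0852·68 + 0.1245·40 = 109.9785
  x_5 = 0.1712·50 + 0.0677·46 + 0.2038·66 + 0.0302·38 + 0.0811·68 + 1.0536·40 = 73.9273
Δx_4 = L[4,0] · Δd_0 = 0.1994 · 9 = 1.7942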